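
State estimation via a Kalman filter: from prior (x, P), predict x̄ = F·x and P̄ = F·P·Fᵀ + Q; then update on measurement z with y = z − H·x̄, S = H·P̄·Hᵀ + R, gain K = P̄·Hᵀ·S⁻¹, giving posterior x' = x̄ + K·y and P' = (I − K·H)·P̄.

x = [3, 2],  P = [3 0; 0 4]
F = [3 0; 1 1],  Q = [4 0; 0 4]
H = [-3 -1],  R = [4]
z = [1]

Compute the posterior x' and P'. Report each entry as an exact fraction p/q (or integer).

x' = [-39/58, 81/58]
P' = [32/29 -62/29; -62/29 596/87]

x̄ = F·x = [9, 5]
P̄ = F·P·Fᵀ + Q = [31 9; 9 11]
y = z − H·x̄ = [33]
S = H·P̄·Hᵀ + R = [348]
K = P̄·Hᵀ·S⁻¹ = [-17/58; -19/174]
x' = x̄ + K·y = [-39/58, 81/58]
P' = (I − K·H)·P̄ = [32/29 -62/29; -62/29 596/87]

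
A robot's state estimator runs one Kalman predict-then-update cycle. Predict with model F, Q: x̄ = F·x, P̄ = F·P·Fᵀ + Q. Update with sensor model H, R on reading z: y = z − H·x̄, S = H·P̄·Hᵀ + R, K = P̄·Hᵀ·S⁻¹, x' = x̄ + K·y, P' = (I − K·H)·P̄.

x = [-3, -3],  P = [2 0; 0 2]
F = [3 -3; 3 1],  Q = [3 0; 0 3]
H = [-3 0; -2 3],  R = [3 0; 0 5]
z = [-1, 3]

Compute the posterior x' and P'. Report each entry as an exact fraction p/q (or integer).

x' = [381/1510, 4239/5285]
P' = [249/755 327/1510; 327/1510 7211/10570]

x̄ = F·x = [0, -12]
P̄ = F·P·Fᵀ + Q = [39 12; 12 23]
y = z − H·x̄ = [-1, 39]
S = H·P̄·Hᵀ + R = [354 126; 126 224]
K = P̄·Hᵀ·S⁻¹ = [-249/755 -3/1510; -327/1510 3411/10570]
x' = x̄ + K·y = [381/1510, 4239/5285]
P' = (I − K·H)·P̄ = [249/755 327/1510; 327/1510 7211/10570]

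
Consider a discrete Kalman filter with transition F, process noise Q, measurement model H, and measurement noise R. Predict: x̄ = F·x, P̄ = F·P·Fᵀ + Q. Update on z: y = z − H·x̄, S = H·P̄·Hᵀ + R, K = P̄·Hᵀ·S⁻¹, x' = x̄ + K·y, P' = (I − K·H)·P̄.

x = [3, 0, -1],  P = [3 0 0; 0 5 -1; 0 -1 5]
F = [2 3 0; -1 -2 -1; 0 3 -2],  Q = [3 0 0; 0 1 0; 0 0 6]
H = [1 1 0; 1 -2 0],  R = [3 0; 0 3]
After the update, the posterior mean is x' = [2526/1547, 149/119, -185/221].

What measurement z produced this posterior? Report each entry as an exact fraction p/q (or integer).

z = [3, -1]

x̄ = F·x = [6, -2, 2]
P̄ = F·P·Fᵀ + Q = [60 -33 51; -33 25 -21; 51 -21 83]
S = H·P̄·Hᵀ + R = [22 43; 43 295]
K = P̄·Hᵀ·S⁻¹ = [849/1547 537/1547; 31/119 -38/119; 231/221 36/221]
x' − x̄ = [-6756/1547, 387/119, -627/221] = K·y
y = (KᵀK)⁻¹·Kᵀ·(x' − x̄) = [-1, -11]
z = y + H·x̄ = [-1, -11] + [4, 10] = [3, -1]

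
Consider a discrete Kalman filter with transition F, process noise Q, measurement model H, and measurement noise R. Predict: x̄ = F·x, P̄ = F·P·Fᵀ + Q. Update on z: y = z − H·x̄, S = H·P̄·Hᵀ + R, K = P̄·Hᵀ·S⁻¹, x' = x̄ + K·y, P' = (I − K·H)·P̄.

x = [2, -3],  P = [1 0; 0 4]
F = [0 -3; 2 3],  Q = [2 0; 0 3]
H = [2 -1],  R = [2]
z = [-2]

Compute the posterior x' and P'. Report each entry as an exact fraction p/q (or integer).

x' = [269/341, 1170/341]
P' = [414/341 604/341; 604/341 1438/341]

x̄ = F·x = [9, -5]
P̄ = F·P·Fᵀ + Q = [38 -36; -36 43]
y = z − H·x̄ = [-25]
S = H·P̄·Hᵀ + R = [341]
K = P̄·Hᵀ·S⁻¹ = [112/341; -115/341]
x' = x̄ + K·y = [269/341, 1170/341]
P' = (I − K·H)·P̄ = [414/341 604/341; 604/341 1438/341]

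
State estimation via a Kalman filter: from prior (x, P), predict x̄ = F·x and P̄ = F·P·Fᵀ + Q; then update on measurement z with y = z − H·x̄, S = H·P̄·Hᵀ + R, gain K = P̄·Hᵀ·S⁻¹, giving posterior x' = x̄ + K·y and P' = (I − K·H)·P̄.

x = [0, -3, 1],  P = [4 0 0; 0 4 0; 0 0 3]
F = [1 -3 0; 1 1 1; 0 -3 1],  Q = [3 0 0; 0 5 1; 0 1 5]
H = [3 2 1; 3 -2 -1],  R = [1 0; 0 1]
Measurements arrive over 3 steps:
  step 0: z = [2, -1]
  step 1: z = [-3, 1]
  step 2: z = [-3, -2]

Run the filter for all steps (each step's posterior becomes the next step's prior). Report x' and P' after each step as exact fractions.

step 0: x̄ = F·x = [9, -2, 10]
step 0: P̄ = F·P·Fᵀ + Q = [43 -8 36; -8 16 -8; 36 -8 44]
step 0: y = z − H·x̄ = [-31, -22]
step 0: S = H·P̄·Hᵀ + R = [584 311; 311 344]
step 0: K = P̄·Hᵀ·S⁻¹ = [17357/104175 17317/104175; 4976/34725 -9344/34725; 21904/104175 4424/104175]
step 0: x' = x̄ + K·y = [6178/34725, -6046/11575, 88466/34725]
step 0: P' = (I − K·H)·P̄ = [5779/104175 -728/34725 4388/104175; -728/34725 35696/11575 -207016/34725; 4388/104175 -207016/34725 1250836/104175]
step 1: x̄ = F·x = [60592/34725, 25502/11575, 28576/6945]
step 1: P̄ = F·P·Fᵀ + Q = [3222784/104175 101543/11575 953092/20835; 101543/11575 95674/11575 36539/2315; 953092/20835 36539/2315 335575/4167]
step 1: y = z − H·x̄ = [-581843/34725, 148841/34725]
step 1: S = H·P̄·Hᵀ + R = [87079294/104175 10594397/104175; 10594397/104175 7960486/104175]
step 1: K = P̄·Hᵀ·S⁻¹ = [929888234/5576695493 916701766/5576695493; 530277186/5576695493 -1143381660/5576695493; 1718515933/5576695493 -452747581/5576695493]
step 1: x' = x̄ + K·y = [-1920893272/5576695493, -1499480864/5576695493, -7789650588/5576695493]
step 1: P' = (I − K·H)·P̄ = [307765000/5576695493 -102184079/5576695493 210961392/5576695493; -102184079/5576695493 8146331894/5576695493 -15455834365/5576695493; 210961392/5576695493 -15455834365/5576695493 31997300487/5576695493]
step 2: x̄ = F·x = [2577549320/5576695493, -11210024724/5576695493, -3291207996/5576695493]
step 2: P̄ = F·P·Fᵀ + Q = [90967942999/5576695493 22651601963/5576695493 120202003770/5576695493; 22651601963/5576695493 37640760742/5576695493 44564182657/5576695493; 120202003770/5576695493 44564182657/5576695493 225932771188/5576695493]
step 2: y = z − H·x̄ = [1248523005/5576695493, -44597296390/5576695493]
step 2: S = H·P̄·Hᵀ + R = [2372071973444/5576695493 263958942207/5576695493; 263958942207/5576695493 386009481092/5576695493]
step 2: K = P̄·Hᵀ·S⁻¹ = [25262490746293/151696995016643 24931480330901/151696995016643; 813440071572/7984052369297 -1629531036894/7984052369297; 44612790576936/151696995016643 -12608302648524/151696995016643]
step 2: x' = x̄ + K·y = [-123608924211905/151696995016643, -2835576589356/7984052369297, 21290375765484/151696995016643]
step 2: P' = (I − K·H)·P̄ = [8365661846199/151696995016643 -136015160887/7984052369297 5334081321402/151696995016643; -136015160887/7984052369297 11333506645582/7984052369297 -21445527736931/7984052369297; 5334081321402/151696995016643 -21445527736931/7984052369297 843540600616108/151696995016643]

step 0: x' = [6178/34725, -6046/11575, 88466/34725], P' = [5779/104175 -728/34725 4388/104175; -728/34725 35696/11575 -207016/34725; 4388/104175 -207016/34725 1250836/104175]
step 1: x' = [-1920893272/5576695493, -1499480864/5576695493, -7789650588/5576695493], P' = [307765000/5576695493 -102184079/5576695493 210961392/5576695493; -102184079/5576695493 8146331894/5576695493 -15455834365/5576695493; 210961392/5576695493 -15455834365/5576695493 31997300487/5576695493]
step 2: x' = [-123608924211905/151696995016643, -2835576589356/7984052369297, 21290375765484/151696995016643], P' = [8365661846199/151696995016643 -136015160887/7984052369297 5334081321402/151696995016643; -136015160887/7984052369297 11333506645582/7984052369297 -21445527736931/7984052369297; 5334081321402/151696995016643 -21445527736931/7984052369297 843540600616108/151696995016643]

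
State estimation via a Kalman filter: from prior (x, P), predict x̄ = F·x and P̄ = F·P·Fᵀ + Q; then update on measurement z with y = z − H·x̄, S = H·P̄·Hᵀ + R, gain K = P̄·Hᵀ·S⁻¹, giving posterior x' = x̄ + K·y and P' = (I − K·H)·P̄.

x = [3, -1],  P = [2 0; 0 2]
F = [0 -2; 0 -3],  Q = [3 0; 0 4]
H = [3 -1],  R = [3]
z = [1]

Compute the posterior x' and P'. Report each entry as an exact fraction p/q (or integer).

x̄ = F·x = [2, 3]
P̄ = F·P·Fᵀ + Q = [11 12; 12 22]
y = z − H·x̄ = [-2]
S = H·P̄·Hᵀ + R = [52]
K = P̄·Hᵀ·S⁻¹ = [21/52; 7/26]
x' = x̄ + K·y = [31/26, 32/13]
P' = (I − K·H)·P̄ = [131/52 165/26; 165/26 237/13]

x' = [31/26, 32/13]
P' = [131/52 165/26; 165/26 237/13]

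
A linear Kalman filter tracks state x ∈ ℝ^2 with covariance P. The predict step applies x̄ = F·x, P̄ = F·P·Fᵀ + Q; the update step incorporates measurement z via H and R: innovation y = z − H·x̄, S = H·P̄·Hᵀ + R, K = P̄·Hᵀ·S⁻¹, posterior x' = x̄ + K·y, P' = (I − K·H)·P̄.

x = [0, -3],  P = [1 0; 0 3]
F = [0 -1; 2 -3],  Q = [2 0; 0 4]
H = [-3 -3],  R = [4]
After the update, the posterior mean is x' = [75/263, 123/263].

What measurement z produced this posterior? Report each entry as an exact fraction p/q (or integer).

z = [-2]

x̄ = F·x = [3, 9]
P̄ = F·P·Fᵀ + Q = [5 9; 9 35]
S = H·P̄·Hᵀ + R = [526]
K = P̄·Hᵀ·S⁻¹ = [-21/263; -66/263]
x' − x̄ = [-714/263, -2244/263] = K·y
y = (KᵀK)⁻¹·Kᵀ·(x' − x̄) = [34]
z = y + H·x̄ = [34] + [-36] = [-2]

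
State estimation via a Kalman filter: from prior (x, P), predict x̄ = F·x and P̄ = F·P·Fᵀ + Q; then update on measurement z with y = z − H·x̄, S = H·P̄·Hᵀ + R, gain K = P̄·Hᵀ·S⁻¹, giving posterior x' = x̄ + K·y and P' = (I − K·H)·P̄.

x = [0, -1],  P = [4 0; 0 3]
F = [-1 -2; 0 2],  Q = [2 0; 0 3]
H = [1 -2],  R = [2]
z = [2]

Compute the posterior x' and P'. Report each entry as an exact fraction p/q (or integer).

x̄ = F·x = [2, -2]
P̄ = F·P·Fᵀ + Q = [18 -12; -12 15]
y = z − H·x̄ = [-4]
S = H·P̄·Hᵀ + R = [128]
K = P̄·Hᵀ·S⁻¹ = [21/64; -21/64]
x' = x̄ + K·y = [11/16, -11/16]
P' = (I − K·H)·P̄ = [135/32 57/32; 57/32 39/32]

x' = [11/16, -11/16]
P' = [135/32 57/32; 57/32 39/32]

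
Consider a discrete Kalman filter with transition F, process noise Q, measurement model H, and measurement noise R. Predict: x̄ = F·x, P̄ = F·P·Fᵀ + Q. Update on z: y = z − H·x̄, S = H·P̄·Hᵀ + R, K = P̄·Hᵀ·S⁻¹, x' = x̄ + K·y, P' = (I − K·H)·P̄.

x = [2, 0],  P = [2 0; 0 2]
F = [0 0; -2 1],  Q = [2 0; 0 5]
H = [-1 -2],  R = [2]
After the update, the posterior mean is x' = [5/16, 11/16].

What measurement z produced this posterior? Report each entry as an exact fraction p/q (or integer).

z = [-2]

x̄ = F·x = [0, -4]
P̄ = F·P·Fᵀ + Q = [2 0; 0 15]
S = H·P̄·Hᵀ + R = [64]
K = P̄·Hᵀ·S⁻¹ = [-1/32; -15/32]
x' − x̄ = [5/16, 75/16] = K·y
y = (KᵀK)⁻¹·Kᵀ·(x' − x̄) = [-10]
z = y + H·x̄ = [-10] + [8] = [-2]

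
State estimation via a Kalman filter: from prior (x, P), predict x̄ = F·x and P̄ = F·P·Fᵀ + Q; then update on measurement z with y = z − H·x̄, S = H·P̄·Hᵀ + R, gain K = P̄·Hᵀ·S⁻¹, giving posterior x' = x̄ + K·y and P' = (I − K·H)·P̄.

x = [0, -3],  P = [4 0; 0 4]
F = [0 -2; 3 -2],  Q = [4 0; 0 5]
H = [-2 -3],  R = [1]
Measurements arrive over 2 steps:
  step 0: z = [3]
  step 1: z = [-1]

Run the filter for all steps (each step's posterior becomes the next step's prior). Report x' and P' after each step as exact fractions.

step 0: x̄ = F·x = [6, 6]
step 0: P̄ = F·P·Fᵀ + Q = [20 16; 16 57]
step 0: y = z − H·x̄ = [33]
step 0: S = H·P̄·Hᵀ + R = [786]
step 0: K = P̄·Hᵀ·S⁻¹ = [-44/393; -203/786]
step 0: x' = x̄ + K·y = [302/131, -661/262]
step 0: P' = (I − K·H)·P̄ = [3988/393 -2644/393; -2644/393 3593/786]
step 1: x̄ = F·x = [661/131, 1567/131]
step 1: P̄ = F·P·Fᵀ + Q = [8758/393 23050/393; 23050/393 76771/393]
step 1: y = z − H·x̄ = [5892/131]
step 1: S = H·P̄·Hᵀ + R = [1002964/393]
step 1: K = P̄·Hᵀ·S⁻¹ = [-43333/501482; -276413/1002964]
step 1: x' = x̄ + K·y = [290693/250741, -108742/250741]
step 1: P' = (I − K·H)·P̄ = [809773/250741 -1065253/501482; -1065253/501482 1512475/1002964]

step 0: x' = [302/131, -661/262], P' = [3988/393 -2644/393; -2644/393 3593/786]
step 1: x' = [290693/250741, -108742/250741], P' = [809773/250741 -1065253/501482; -1065253/501482 1512475/1002964]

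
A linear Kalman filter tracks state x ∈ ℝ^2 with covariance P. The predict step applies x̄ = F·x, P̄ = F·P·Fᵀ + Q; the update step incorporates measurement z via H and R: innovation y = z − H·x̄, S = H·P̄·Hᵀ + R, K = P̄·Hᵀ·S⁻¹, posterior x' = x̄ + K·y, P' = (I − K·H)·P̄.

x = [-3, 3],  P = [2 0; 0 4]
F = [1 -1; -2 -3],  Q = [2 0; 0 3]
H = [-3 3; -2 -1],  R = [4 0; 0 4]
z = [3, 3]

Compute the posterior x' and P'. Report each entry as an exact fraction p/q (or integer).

x' = [-2733/1696, -1725/3392]
P' = [197/424 277/848; 277/848 1061/1696]

x̄ = F·x = [-6, -3]
P̄ = F·P·Fᵀ + Q = [8 8; 8 47]
y = z − H·x̄ = [-6, -12]
S = H·P̄·Hᵀ + R = [355 -117; -117 115]
K = P̄·Hᵀ·S⁻¹ = [-351/3392 -1065/3392; 1521/6784 -2169/6784]
x' = x̄ + K·y = [-2733/1696, -1725/3392]
P' = (I − K·H)·P̄ = [197/424 277/848; 277/848 1061/1696]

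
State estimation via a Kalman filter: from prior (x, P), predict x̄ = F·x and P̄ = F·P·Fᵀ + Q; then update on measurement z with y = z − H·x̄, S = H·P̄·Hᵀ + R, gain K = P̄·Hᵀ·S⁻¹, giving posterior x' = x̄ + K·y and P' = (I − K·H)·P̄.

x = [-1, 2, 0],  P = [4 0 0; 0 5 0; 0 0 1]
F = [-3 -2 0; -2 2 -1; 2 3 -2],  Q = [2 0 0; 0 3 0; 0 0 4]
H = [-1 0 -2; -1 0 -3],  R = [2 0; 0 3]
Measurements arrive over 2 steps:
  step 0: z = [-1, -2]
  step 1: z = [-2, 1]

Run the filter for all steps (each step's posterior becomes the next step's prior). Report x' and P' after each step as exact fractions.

step 0: x̄ = F·x = [-1, 6, 4]
step 0: P̄ = F·P·Fᵀ + Q = [58 4 -54; 4 40 16; -54 16 69]
step 0: y = z − H·x̄ = [6, 9]
step 0: S = H·P̄·Hᵀ + R = [120 202; 202 358]
step 0: K = P̄·Hᵀ·S⁻¹ = [-111/77 85/77; -596/539 258/539; 417/1078 -348/539]
step 0: x' = x̄ + K·y = [2/7, 180/49, 25/49]
step 0: P' = (I − K·H)·P̄ = [168/11 732/77 -477/77; 732/77 13520/539 -1966/539; -477/77 -1966/539 1461/539]
step 1: x̄ = F·x = [-402/49, 307/49, 74/7]
step 1: P̄ = F·P·Fᵀ + Q = [190734/539 -28885/539 -32146/77; -28885/539 43602/539 6850/77; -32146/77 6850/77 5600/11]
step 1: y = z − H·x̄ = [536/49, 1201/49]
step 1: S = H·P̄·Hᵀ + R = [389324/539 712024/539; 712024/539 1311819/539]
step 1: K = P̄·Hᵀ·S⁻¹ = [-4349001/3473510 1821488/1736755; -2246275/1389404 274365/347351; 218731/694702 -217750/347351]
step 1: x' = x̄ + K·y = [1322038/347351, 2758128/347351, -468776/347351]
step 1: P' = (I − K·H)·P̄ = [23975931/1736755 10031205/694702 -1962693/347351; 10031205/694702 67191397/1389404 -3892465/694702; -1962693/347351 -3892465/694702 871981/347351]

step 0: x' = [2/7, 180/49, 25/49], P' = [168/11 732/77 -477/77; 732/77 13520/539 -1966/539; -477/77 -1966/539 1461/539]
step 1: x' = [1322038/347351, 2758128/347351, -468776/347351], P' = [23975931/1736755 10031205/694702 -1962693/347351; 10031205/694702 67191397/1389404 -3892465/694702; -1962693/347351 -3892465/694702 871981/347351]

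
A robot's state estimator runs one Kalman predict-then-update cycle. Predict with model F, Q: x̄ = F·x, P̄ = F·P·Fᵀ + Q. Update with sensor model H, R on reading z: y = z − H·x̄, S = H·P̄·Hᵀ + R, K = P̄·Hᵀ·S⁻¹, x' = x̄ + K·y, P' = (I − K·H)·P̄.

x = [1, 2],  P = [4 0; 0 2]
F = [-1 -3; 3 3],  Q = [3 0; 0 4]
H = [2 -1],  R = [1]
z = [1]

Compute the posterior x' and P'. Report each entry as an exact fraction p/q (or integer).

x̄ = F·x = [-7, 9]
P̄ = F·P·Fᵀ + Q = [25 -30; -30 58]
y = z − H·x̄ = [24]
S = H·P̄·Hᵀ + R = [279]
K = P̄·Hᵀ·S⁻¹ = [80/279; -118/279]
x' = x̄ + K·y = [-11/93, -107/93]
P' = (I − K·H)·P̄ = [575/279 1070/279; 1070/279 2258/279]

x' = [-11/93, -107/93]
P' = [575/279 1070/279; 1070/279 2258/279]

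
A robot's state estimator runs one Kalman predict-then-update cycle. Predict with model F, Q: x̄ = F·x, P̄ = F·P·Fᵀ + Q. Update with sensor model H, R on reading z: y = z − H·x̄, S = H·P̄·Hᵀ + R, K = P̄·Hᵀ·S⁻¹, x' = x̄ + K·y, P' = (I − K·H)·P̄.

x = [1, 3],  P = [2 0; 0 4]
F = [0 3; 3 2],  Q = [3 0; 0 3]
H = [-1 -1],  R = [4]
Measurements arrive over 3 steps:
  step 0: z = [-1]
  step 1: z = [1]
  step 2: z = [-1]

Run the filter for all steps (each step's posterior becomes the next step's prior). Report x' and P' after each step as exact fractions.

step 0: x̄ = F·x = [9, 9]
step 0: P̄ = F·P·Fᵀ + Q = [39 24; 24 37]
step 0: y = z − H·x̄ = [17]
step 0: S = H·P̄·Hᵀ + R = [128]
step 0: K = P̄·Hᵀ·S⁻¹ = [-63/128; -61/128]
step 0: x' = x̄ + K·y = [81/128, 115/128]
step 0: P' = (I − K·H)·P̄ = [1023/128 -771/128; -771/128 1015/128]
step 1: x̄ = F·x = [345/128, 473/128]
step 1: P̄ = F·P·Fᵀ + Q = [9519/128 -849/128; -849/128 4399/128]
step 1: y = z − H·x̄ = [473/64]
step 1: S = H·P̄·Hᵀ + R = [3183/32]
step 1: K = P̄·Hᵀ·S⁻¹ = [-1445/2122; -1775/6366]
step 1: x' = x̄ + K·y = [-2480/1061, 5203/3183]
step 1: P' = (I − K·H)·P̄ = [59931/2122 -54151/2122; -54151/2122 169553/6366]
step 2: x̄ = F·x = [5203/1061, -11914/3183]
step 2: P̄ = F·P·Fᵀ + Q = [515025/2122 -148253/2122; -148253/2122 366011/6366]
step 2: y = z − H·x̄ = [512/3183]
step 2: S = H·P̄·Hᵀ + R = [523516/3183]
step 2: K = P̄·Hᵀ·S⁻¹ = [-39297/37394; 19687/261758]
step 2: x' = x̄ + K·y = [88527/18697, -488298/130879]
step 2: P' = (I − K·H)·P̄ = [326229/5342 -2126415/37394; -2126415/37394 14806157/261758]

step 0: x' = [81/128, 115/128], P' = [1023/128 -771/128; -771/128 1015/128]
step 1: x' = [-2480/1061, 5203/3183], P' = [59931/2122 -54151/2122; -54151/2122 169553/6366]
step 2: x' = [88527/18697, -488298/130879], P' = [326229/5342 -2126415/37394; -2126415/37394 14806157/261758]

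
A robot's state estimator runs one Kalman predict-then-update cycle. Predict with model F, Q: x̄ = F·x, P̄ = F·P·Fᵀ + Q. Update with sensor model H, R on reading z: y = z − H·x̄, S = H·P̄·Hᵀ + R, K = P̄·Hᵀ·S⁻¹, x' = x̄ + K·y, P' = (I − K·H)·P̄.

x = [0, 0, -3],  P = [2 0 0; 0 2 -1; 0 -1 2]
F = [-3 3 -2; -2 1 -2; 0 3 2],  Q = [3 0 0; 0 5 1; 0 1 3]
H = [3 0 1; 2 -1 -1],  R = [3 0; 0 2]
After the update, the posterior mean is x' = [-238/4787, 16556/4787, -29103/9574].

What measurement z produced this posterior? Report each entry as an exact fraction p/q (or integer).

z = [-3, -1]

x̄ = F·x = [6, 6, -6]
P̄ = F·P·Fᵀ + Q = [59 34 10; 34 27 3; 10 3 17]
S = H·P̄·Hᵀ + R = [611 222; 222 112]
K = P̄·Hᵀ·S⁻¹ = [1129/4787 925/4787; 831/4787 -23/4787; 1316/4787 -5217/9574]
x' − x̄ = [-28960/4787, -12166/4787, 28341/9574] = K·y
y = (KᵀK)⁻¹·Kᵀ·(x' − x̄) = [-15, -13]
z = y + H·x̄ = [-15, -13] + [12, 12] = [-3, -1]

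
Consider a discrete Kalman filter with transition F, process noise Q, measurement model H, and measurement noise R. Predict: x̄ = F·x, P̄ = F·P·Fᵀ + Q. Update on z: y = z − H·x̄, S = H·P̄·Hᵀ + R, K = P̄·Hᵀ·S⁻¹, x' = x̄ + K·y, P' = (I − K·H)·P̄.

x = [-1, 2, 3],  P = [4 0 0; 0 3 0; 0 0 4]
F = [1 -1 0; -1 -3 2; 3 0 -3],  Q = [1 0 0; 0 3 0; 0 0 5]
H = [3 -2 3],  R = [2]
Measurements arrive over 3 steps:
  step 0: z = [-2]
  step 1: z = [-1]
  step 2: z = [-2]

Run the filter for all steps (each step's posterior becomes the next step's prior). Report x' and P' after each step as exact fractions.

step 0: x̄ = F·x = [-3, 1, -12]
step 0: P̄ = F·P·Fᵀ + Q = [8 5 12; 5 50 -36; 12 -36 77]
step 0: y = z − H·x̄ = [45]
step 0: S = H·P̄·Hᵀ + R = [1555]
step 0: K = P̄·Hᵀ·S⁻¹ = [10/311; -193/1555; 339/1555]
step 0: x' = x̄ + K·y = [-483/311, -1426/311, -681/311]
step 0: P' = (I − K·H)·P̄ = [1988/311 3485/311 342/311; 3485/311 40501/1555 9447/1555; 342/311 9447/1555 4814/1555]
step 1: x̄ = F·x = [943/311, 3399/311, 594/311]
step 1: P̄ = F·P·Fᵀ + Q = [17146/1555 61239/1555 756/1555; 61239/1555 382716/1555 -115116/1555; 756/1555 -115116/1555 109781/1555]
step 1: y = z − H·x̄ = [1876/311]
step 1: S = H·P̄·Hᵀ + R = [3336449/1555]
step 1: K = P̄·Hᵀ·S⁻¹ = [-68772/3336449; -927063/3336449; 561843/3336449]
step 1: x' = x̄ + K·y = [9701785/3336449, 30872733/3336449, 9761634/3336449]
step 1: P' = (I − K·H)·P̄ = [33747374/3336449 90395385/3336449 26470368/3336449; 90395385/3336449 268467273/3336449 87964755/3336449; 26470368/3336449 87964755/3336449 32547364/3336449]
step 2: x̄ = F·x = [-920476/145063, -82796716/3336449, -179547/3336449]
step 2: P̄ = F·P·Fᵀ + Q = [5424362/145063 20342387/145063 632136/145063; 20342387/145063 1971065412/3336449 -80168664/3336449; 632136/145063 -80168664/3336449 136868263/3336449]
step 2: y = z − H·x̄ = [-108214845/3336449]
step 2: S = H·P̄·Hᵀ + R = [5854821307/3336449]
step 2: K = P̄·Hᵀ·S⁻¹ = [-517851440/5854821307; -2779012113/5854821307; 614559501/5854821307]
step 2: x' = x̄ + K·y = [-20354845564/5854821307, -55157328023/5854821307, -20247777426/5854821307]
step 2: P' = (I − K·H)·P̄ = [138554283618/5854821307 389698303463/5854821307 120899351064/5854821307; 389698303463/5854821307 1144128817035/5854821307 371201566485/5854821307; 120899351064/5854821307 371201566485/5854821307 126978066260/5854821307]

step 0: x' = [-483/311, -1426/311, -681/311], P' = [1988/311 3485/311 342/311; 3485/311 40501/1555 9447/1555; 342/311 9447/1555 4814/1555]
step 1: x' = [9701785/3336449, 30872733/3336449, 9761634/3336449], P' = [33747374/3336449 90395385/3336449 26470368/3336449; 90395385/3336449 268467273/3336449 87964755/3336449; 26470368/3336449 87964755/3336449 32547364/3336449]
step 2: x' = [-20354845564/5854821307, -55157328023/5854821307, -20247777426/5854821307], P' = [138554283618/5854821307 389698303463/5854821307 120899351064/5854821307; 389698303463/5854821307 1144128817035/5854821307 371201566485/5854821307; 120899351064/5854821307 371201566485/5854821307 126978066260/5854821307]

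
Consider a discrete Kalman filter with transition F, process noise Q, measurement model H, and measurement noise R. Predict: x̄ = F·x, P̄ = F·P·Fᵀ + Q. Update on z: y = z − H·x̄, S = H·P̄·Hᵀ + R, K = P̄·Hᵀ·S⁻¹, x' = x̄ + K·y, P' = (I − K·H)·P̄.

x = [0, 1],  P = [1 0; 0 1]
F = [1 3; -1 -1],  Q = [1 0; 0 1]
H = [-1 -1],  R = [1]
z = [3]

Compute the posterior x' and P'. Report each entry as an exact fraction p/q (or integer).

x' = [-2, -2/7]
P' = [4 -3; -3 20/7]

x̄ = F·x = [3, -1]
P̄ = F·P·Fᵀ + Q = [11 -4; -4 3]
y = z − H·x̄ = [5]
S = H·P̄·Hᵀ + R = [7]
K = P̄·Hᵀ·S⁻¹ = [-1; 1/7]
x' = x̄ + K·y = [-2, -2/7]
P' = (I − K·H)·P̄ = [4 -3; -3 20/7]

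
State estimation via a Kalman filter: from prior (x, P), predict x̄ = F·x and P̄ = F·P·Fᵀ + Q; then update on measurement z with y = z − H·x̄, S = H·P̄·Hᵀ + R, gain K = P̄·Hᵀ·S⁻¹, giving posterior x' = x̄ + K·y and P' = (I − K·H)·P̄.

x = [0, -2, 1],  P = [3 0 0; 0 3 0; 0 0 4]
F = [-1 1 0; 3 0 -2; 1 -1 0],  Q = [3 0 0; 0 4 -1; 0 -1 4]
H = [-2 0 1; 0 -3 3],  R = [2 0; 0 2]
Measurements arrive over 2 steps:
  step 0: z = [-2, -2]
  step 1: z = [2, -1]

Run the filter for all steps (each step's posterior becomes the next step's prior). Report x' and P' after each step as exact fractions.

step 0: x̄ = F·x = [-2, -2, 2]
step 0: P̄ = F·P·Fᵀ + Q = [9 -9 -6; -9 47 8; -6 8 10]
step 0: y = z − H·x̄ = [-8, -14]
step 0: S = H·P̄·Hᵀ + R = [72 -12; -12 371]
step 0: K = P̄·Hᵀ·S⁻¹ = [-733/2214 5/369; 4121/13284 -338/1107; 4117/13284 29/1107]
step 0: x' = x̄ + K·y = [508/1107, -688/3321, -2810/3321]
step 0: P' = (I − K·H)·P̄ = [344/369 1321/1107 1331/1107; 1321/1107 21325/6642 19973/6642; 1331/1107 19973/6642 20089/6642]
step 1: x̄ = F·x = [-2212/3321, 10192/3321, 2212/3321]
step 1: P̄ = F·P·Fᵀ + Q = [31591/6642 -9386/3321 -11665/6642; -9386/3321 33410/3321 6065/3321; -11665/6642 6065/3321 38233/6642]
step 1: y = z − H·x̄ = [2/1107, 2291/369]
step 1: S = H·P̄·Hᵀ + R = [24949/738 1321/246; 1321/246 9141/82]
step 1: K = P̄·Hᵀ·S⁻¹ = [-2819369/8279772 124745/2759924; 1069747/4139886 -322963/1379962; 536855/2069943 64354/689981]
step 1: x' = x̄ + K·y = [-3196453/8279772, 6691543/4139886, 859448/689981]
step 1: P' = (I − K·H)·P̄ = [2136199/2759924 3464483/4139886 1794614/2069943; 3464483/4139886 4857193/2069943 1511410/689981; 1794614/2069943 1511410/689981 4662938/2069943]

step 0: x' = [508/1107, -688/3321, -2810/3321], P' = [344/369 1321/1107 1331/1107; 1321/1107 21325/6642 19973/6642; 1331/1107 19973/6642 20089/6642]
step 1: x' = [-3196453/8279772, 6691543/4139886, 859448/689981], P' = [2136199/2759924 3464483/4139886 1794614/2069943; 3464483/4139886 4857193/2069943 1511410/689981; 1794614/2069943 1511410/689981 4662938/2069943]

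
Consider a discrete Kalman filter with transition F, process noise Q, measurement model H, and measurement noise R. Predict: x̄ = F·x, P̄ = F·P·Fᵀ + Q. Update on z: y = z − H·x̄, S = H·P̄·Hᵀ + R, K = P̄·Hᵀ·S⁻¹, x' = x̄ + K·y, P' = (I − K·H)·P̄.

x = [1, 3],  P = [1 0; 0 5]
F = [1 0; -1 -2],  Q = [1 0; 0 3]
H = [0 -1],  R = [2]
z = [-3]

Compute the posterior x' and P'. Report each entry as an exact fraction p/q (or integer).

x' = [8/13, 29/13]
P' = [51/26 -1/13; -1/13 24/13]

x̄ = F·x = [1, -7]
P̄ = F·P·Fᵀ + Q = [2 -1; -1 24]
y = z − H·x̄ = [-10]
S = H·P̄·Hᵀ + R = [26]
K = P̄·Hᵀ·S⁻¹ = [1/26; -12/13]
x' = x̄ + K·y = [8/13, 29/13]
P' = (I − K·H)·P̄ = [51/26 -1/13; -1/13 24/13]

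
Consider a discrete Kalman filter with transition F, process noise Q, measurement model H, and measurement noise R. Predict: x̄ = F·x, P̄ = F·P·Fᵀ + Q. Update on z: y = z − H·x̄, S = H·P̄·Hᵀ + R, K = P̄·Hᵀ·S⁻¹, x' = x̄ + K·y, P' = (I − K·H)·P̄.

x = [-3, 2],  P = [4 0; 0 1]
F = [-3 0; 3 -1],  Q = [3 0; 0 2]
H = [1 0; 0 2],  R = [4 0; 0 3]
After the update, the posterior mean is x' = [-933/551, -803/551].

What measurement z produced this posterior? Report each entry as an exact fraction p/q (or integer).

x̄ = F·x = [9, -11]
P̄ = F·P·Fᵀ + Q = [39 -36; -36 39]
S = H·P̄·Hᵀ + R = [43 -72; -72 159]
K = P̄·Hᵀ·S⁻¹ = [339/551 -96/551; -36/551 254/551]
x' − x̄ = [-5892/551, 5258/551] = K·y
y = (KᵀK)⁻¹·Kᵀ·(x' − x̄) = [-12, 19]
z = y + H·x̄ = [-12, 19] + [9, -22] = [-3, -3]

z = [-3, -3]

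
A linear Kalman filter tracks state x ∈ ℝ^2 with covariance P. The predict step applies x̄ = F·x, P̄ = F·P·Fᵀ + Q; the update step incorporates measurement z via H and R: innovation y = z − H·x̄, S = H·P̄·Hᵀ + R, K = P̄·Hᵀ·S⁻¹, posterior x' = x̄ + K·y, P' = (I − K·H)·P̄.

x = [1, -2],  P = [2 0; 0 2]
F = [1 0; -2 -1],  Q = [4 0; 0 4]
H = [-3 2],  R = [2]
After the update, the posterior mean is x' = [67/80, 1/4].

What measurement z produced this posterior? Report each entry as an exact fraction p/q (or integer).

z = [-2]

x̄ = F·x = [1, 0]
P̄ = F·P·Fᵀ + Q = [6 -4; -4 14]
S = H·P̄·Hᵀ + R = [160]
K = P̄·Hᵀ·S⁻¹ = [-13/80; 1/4]
x' − x̄ = [-13/80, 1/4] = K·y
y = (KᵀK)⁻¹·Kᵀ·(x' − x̄) = [1]
z = y + H·x̄ = [1] + [-3] = [-2]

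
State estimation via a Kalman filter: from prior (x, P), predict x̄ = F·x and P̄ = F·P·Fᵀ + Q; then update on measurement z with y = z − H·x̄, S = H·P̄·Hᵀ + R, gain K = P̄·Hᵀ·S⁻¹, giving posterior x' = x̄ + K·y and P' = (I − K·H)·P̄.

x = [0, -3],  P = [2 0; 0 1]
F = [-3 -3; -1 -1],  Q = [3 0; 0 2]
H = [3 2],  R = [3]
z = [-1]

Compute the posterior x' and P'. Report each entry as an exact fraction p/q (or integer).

x̄ = F·x = [9, 3]
P̄ = F·P·Fᵀ + Q = [30 9; 9 5]
y = z − H·x̄ = [-34]
S = H·P̄·Hᵀ + R = [401]
K = P̄·Hᵀ·S⁻¹ = [108/401; 37/401]
x' = x̄ + K·y = [-63/401, -55/401]
P' = (I − K·H)·P̄ = [366/401 -387/401; -387/401 636/401]

x' = [-63/401, -55/401]
P' = [366/401 -387/401; -387/401 636/401]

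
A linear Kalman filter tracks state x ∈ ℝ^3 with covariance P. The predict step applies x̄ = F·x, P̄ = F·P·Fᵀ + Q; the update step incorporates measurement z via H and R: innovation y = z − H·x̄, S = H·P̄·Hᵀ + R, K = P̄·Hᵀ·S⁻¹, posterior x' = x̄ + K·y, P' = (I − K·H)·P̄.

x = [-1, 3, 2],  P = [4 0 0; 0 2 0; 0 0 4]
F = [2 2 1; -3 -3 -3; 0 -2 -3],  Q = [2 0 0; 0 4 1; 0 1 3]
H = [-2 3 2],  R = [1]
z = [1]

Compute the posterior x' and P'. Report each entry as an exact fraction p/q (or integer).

x' = [-2938/2479, 5000/2479, -9235/2479]
P' = [14834/2479 -2848/2479 18984/2479; -2848/2479 6450/2479 -12285/2479; 18984/2479 -12285/2479 37552/2479]

x̄ = F·x = [6, -12, -12]
P̄ = F·P·Fᵀ + Q = [30 -48 -20; -48 94 49; -20 49 47]
y = z − H·x̄ = [73]
S = H·P̄·Hᵀ + R = [2479]
K = P̄·Hᵀ·S⁻¹ = [-244/2479; 476/2479; 281/2479]
x' = x̄ + K·y = [-2938/2479, 5000/2479, -9235/2479]
P' = (I − K·H)·P̄ = [14834/2479 -2848/2479 18984/2479; -2848/2479 6450/2479 -12285/2479; 18984/2479 -12285/2479 37552/2479]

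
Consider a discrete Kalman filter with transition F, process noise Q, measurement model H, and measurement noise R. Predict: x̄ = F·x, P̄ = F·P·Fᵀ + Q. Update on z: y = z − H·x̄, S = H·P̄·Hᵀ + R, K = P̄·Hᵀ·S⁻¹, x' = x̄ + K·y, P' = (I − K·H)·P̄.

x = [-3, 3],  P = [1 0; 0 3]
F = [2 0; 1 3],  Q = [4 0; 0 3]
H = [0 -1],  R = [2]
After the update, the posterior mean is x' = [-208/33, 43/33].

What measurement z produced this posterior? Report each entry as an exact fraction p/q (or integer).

x̄ = F·x = [-6, 6]
P̄ = F·P·Fᵀ + Q = [8 2; 2 31]
S = H·P̄·Hᵀ + R = [33]
K = P̄·Hᵀ·S⁻¹ = [-2/33; -31/33]
x' − x̄ = [-10/33, -155/33] = K·y
y = (KᵀK)⁻¹·Kᵀ·(x' − x̄) = [5]
z = y + H·x̄ = [5] + [-6] = [-1]

z = [-1]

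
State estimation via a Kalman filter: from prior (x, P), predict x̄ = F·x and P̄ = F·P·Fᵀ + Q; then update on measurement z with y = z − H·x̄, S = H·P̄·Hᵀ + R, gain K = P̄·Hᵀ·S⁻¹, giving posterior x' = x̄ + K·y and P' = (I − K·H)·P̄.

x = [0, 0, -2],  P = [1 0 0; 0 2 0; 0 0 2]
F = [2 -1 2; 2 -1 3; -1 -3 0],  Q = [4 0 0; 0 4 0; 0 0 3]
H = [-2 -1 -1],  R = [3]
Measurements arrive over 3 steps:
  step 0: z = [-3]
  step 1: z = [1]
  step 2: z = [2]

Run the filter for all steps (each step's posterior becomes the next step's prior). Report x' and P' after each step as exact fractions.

step 0: x' = [6/13, -10/13, 34/13], P' = [614/221 2/13 -64/13; 2/13 92/13 -84/13; -64/13 -84/13 218/13]
step 1: x' = [127977/150373, 151590/150373, -1098443/300746], P' = [329678/150373 -176976/150373 -377953/150373; -176976/150373 1243594/150373 -742936/150373; -377953/150373 -742936/150373 3186813/300746]
step 2: x' = [-253983658/363132849, -914831224/363132849, 224550695/121044283], P' = [792588478/363132849 -380861318/363132849 -316793500/121044283; -380861318/363132849 2909134564/363132849 -604918521/121044283; -316793500/121044283 -604918521/121044283 1320560585/121044283]

step 0: x̄ = F·x = [-4, -6, 0]
step 0: P̄ = F·P·Fᵀ + Q = [18 18 4; 18 28 4; 4 4 22]
step 0: y = z − H·x̄ = [-17]
step 0: S = H·P̄·Hᵀ + R = [221]
step 0: K = P̄·Hᵀ·S⁻¹ = [-58/221; -4/13; -2/13]
step 0: x' = x̄ + K·y = [6/13, -10/13, 34/13]
step 0: P' = (I − K·H)·P̄ = [614/221 2/13 -64/13; 2/13 92/13 -84/13; -64/13 -84/13 218/13]
step 1: x̄ = F·x = [90/13, 124/13, 24/13]
step 1: P̄ = F·P·Fᵀ + Q = [16600/221 22380/221 14038/221; 22380/221 33634/221 19410/221; 14038/221 19410/221 15557/221]
step 1: y = z − H·x̄ = [341/13]
step 1: S = H·P̄·Hᵀ + R = [300746/221]
step 1: K = P̄·Hᵀ·S⁻¹ = [-34809/150373; -48902/150373; -63043/300746]
step 1: x' = x̄ + K·y = [127977/150373, 151590/150373, -1098443/300746]
step 1: P' = (I − K·H)·P̄ = [329678/150373 -176976/150373 -377953/150373; -176976/150373 1243594/150373 -742936/150373; -377953/150373 -742936/150373 3186813/300746]
step 2: x̄ = F·x = [-994079/150373, -3086601/300746, -582747/150373]
step 2: P̄ = F·P·Fᵀ + Q = [10193448/150373 12765799/150373 9169828/150373; 12765799/150373 36269081/300746 11776589/150373; 9169828/150373 11776589/150373 10911287/150373]
step 2: y = z − H·x̄ = [-7626919/300746]
step 2: S = H·P̄·Hᵀ + R = [363132849/300746]
step 2: K = P̄·Hᵀ·S⁻¹ = [-84645046/363132849; -110885455/363132849; -27351688/121044283]
step 2: x' = x̄ + K·y = [-253983658/363132849, -914831224/363132849, 224550695/121044283]
step 2: P' = (I − K·H)·P̄ = [792588478/363132849 -380861318/363132849 -316793500/121044283; -380861318/363132849 2909134564/363132849 -604918521/121044283; -316793500/121044283 -604918521/121044283 1320560585/121044283]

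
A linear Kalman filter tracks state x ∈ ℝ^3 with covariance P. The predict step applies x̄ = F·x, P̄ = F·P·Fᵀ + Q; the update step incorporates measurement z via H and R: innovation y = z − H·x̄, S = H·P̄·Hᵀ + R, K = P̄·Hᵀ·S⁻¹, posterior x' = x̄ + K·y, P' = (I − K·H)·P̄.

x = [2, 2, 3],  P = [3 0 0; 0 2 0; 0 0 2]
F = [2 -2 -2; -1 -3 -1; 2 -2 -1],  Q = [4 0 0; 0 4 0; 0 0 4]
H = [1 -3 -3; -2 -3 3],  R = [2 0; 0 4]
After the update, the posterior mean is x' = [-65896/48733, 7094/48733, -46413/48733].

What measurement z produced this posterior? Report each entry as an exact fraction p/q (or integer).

z = [1, -1]

x̄ = F·x = [-6, -11, -3]
P̄ = F·P·Fᵀ + Q = [32 10 24; 10 27 8; 24 8 26]
S = H·P̄·Hᵀ + R = [451 191; 191 297]
K = P̄·Hᵀ·S⁻¹ = [-8294/48733 1724/48733; -6754/48733 -8291/48733; -12156/48733 8802/48733]
x' − x̄ = [226502/48733, 543157/48733, 99786/48733] = K·y
y = (KᵀK)⁻¹·Kᵀ·(x' − x̄) = [-35, -37]
z = y + H·x̄ = [-35, -37] + [36, 36] = [1, -1]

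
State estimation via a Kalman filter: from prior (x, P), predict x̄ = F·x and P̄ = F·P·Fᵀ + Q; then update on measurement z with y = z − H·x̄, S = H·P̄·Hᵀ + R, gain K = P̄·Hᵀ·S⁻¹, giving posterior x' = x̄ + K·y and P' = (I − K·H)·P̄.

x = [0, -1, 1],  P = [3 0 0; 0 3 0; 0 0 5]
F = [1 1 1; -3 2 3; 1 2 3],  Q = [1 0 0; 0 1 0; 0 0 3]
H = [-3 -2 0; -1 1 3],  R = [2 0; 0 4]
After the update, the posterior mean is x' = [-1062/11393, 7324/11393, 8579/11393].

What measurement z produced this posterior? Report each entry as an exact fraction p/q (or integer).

z = [-1, 3]

x̄ = F·x = [0, 1, 1]
P̄ = F·P·Fᵀ + Q = [12 12 24; 12 85 48; 24 48 63]
S = H·P̄·Hᵀ + R = [594 -650; -650 788]
K = P̄·Hᵀ·S⁻¹ = [-120/11393 942/11393; -10639/22786 -2501/22786; 3033/22786 8661/22786]
x' − x̄ = [-1062/11393, -4069/11393, -2814/11393] = K·y
y = (KᵀK)⁻¹·Kᵀ·(x' − x̄) = [1, -1]
z = y + H·x̄ = [1, -1] + [-2, 4] = [-1, 3]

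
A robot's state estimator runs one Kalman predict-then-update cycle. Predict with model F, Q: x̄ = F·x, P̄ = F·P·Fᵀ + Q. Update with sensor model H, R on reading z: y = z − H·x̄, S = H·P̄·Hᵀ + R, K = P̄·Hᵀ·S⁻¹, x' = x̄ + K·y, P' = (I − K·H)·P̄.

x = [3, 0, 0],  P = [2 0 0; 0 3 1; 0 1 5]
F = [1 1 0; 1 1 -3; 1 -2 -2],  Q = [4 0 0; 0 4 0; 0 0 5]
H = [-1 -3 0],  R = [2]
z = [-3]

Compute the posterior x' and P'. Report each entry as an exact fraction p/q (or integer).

x̄ = F·x = [3, 3, 3]
P̄ = F·P·Fᵀ + Q = [9 2 -6; 2 48 30; -6 30 47]
y = z − H·x̄ = [9]
S = H·P̄·Hᵀ + R = [455]
K = P̄·Hᵀ·S⁻¹ = [-3/91; -146/455; -12/65]
x' = x̄ + K·y = [246/91, 51/455, 87/65]
P' = (I − K·H)·P̄ = [774/91 -256/91 -114/13; -256/91 524/455 198/65; -114/13 198/65 2047/65]

x' = [246/91, 51/455, 87/65]
P' = [774/91 -256/91 -114/13; -256/91 524/455 198/65; -114/13 198/65 2047/65]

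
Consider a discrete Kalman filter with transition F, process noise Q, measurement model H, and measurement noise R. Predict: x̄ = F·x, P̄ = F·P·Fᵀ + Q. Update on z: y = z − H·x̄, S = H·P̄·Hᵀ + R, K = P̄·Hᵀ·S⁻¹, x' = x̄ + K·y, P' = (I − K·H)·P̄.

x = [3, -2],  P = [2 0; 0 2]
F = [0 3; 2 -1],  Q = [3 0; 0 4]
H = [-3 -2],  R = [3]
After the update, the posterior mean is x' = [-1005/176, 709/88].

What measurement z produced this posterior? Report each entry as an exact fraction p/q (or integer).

z = [1]

x̄ = F·x = [-6, 8]
P̄ = F·P·Fᵀ + Q = [21 -6; -6 14]
S = H·P̄·Hᵀ + R = [176]
K = P̄·Hᵀ·S⁻¹ = [-51/176; -5/88]
x' − x̄ = [51/176, 5/88] = K·y
y = (KᵀK)⁻¹·Kᵀ·(x' − x̄) = [-1]
z = y + H·x̄ = [-1] + [2] = [1]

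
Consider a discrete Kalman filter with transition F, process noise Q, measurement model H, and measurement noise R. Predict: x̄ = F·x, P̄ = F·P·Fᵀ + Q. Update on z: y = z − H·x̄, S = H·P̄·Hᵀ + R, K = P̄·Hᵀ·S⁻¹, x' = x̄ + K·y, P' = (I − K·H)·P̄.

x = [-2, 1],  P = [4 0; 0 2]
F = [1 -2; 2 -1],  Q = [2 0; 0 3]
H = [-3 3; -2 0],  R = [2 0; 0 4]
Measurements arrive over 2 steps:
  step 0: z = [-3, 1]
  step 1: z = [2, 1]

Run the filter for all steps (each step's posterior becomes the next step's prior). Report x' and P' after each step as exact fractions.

step 0: x' = [-1093/1479, -862/493], P' = [1378/1479 458/493; 458/493 564/493]
step 1: x' = [47367/339551, 270325/339551], P' = [217676/339551 205000/339551; 205000/339551 264630/339551]

step 0: x̄ = F·x = [-4, -5]
step 0: P̄ = F·P·Fᵀ + Q = [14 12; 12 21]
step 0: y = z − H·x̄ = [0, -7]
step 0: S = H·P̄·Hᵀ + R = [101 12; 12 60]
step 0: K = P̄·Hᵀ·S⁻¹ = [-2/493 -689/1479; 159/493 -229/493]
step 0: x' = x̄ + K·y = [-1093/1479, -862/493]
step 0: P' = (I − K·H)·P̄ = [1378/1479 458/493; 458/493 564/493]
step 1: x̄ = F·x = [4079/1479, 400/1479]
step 1: P̄ = F·P·Fᵀ + Q = [5608/1479 -730/1479; -730/1479 6145/1479]
step 1: y = z − H·x̄ = [4665/493, 9637/1479]
step 1: S = H·P̄·Hᵀ + R = [40625/493 12676/493; 12676/493 28348/1479]
step 1: K = P̄·Hᵀ·S⁻¹ = [-19014/339551 -108838/339551; 89445/339551 -102500/339551]
step 1: x' = x̄ + K·y = [47367/339551, 270325/339551]
step 1: P' = (I − K·H)·P̄ = [217676/339551 205000/339551; 205000/339551 264630/339551]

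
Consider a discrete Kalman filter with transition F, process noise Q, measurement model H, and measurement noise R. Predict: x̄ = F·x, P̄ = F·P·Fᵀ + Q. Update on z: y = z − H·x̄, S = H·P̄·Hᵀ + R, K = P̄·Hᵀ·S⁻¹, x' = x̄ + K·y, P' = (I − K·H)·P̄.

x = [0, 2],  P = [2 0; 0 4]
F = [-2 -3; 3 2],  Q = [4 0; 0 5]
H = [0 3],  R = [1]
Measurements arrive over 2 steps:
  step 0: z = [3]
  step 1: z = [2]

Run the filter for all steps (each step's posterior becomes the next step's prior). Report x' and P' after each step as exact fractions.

step 0: x̄ = F·x = [-6, 4]
step 0: P̄ = F·P·Fᵀ + Q = [48 -36; -36 39]
step 0: y = z − H·x̄ = [-9]
step 0: S = H·P̄·Hᵀ + R = [352]
step 0: K = P̄·Hᵀ·S⁻¹ = [-27/88; 117/352]
step 0: x' = x̄ + K·y = [-285/88, 355/352]
step 0: P' = (I − K·H)·P̄ = [327/22 -9/88; -9/88 39/352]
step 1: x̄ = F·x = [1215/352, -1355/176]
step 1: P̄ = F·P·Fᵀ + Q = [22255/352 -15579/176; -15579/176 12143/88]
step 1: y = z − H·x̄ = [4417/176]
step 1: S = H·P̄·Hᵀ + R = [109375/88]
step 1: K = P̄·Hᵀ·S⁻¹ = [-46737/218750; 36429/109375]
step 1: x' = x̄ + K·y = [-59697/31250, 20623/31250]
step 1: P' = (I − K·H)·P̄ = [1419281/218750 -15579/218750; -15579/218750 12143/109375]

step 0: x' = [-285/88, 355/352], P' = [327/22 -9/88; -9/88 39/352]
step 1: x' = [-59697/31250, 20623/31250], P' = [1419281/218750 -15579/218750; -15579/218750 12143/109375]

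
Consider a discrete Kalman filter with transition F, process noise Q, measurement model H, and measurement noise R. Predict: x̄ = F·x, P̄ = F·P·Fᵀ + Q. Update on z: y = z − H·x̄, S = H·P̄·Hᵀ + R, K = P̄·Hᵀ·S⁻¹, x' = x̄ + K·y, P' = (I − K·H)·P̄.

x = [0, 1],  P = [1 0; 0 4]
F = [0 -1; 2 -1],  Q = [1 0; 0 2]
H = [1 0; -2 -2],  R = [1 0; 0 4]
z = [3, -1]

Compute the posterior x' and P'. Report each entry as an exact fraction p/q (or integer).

x' = [11/6, -1]
P' = [13/21 -10/21; -10/21 26/21]

x̄ = F·x = [-1, -1]
P̄ = F·P·Fᵀ + Q = [5 4; 4 10]
y = z − H·x̄ = [4, -5]
S = H·P̄·Hᵀ + R = [6 -18; -18 96]
K = P̄·Hᵀ·S⁻¹ = [13/21 -1/14; -10/21 -8/21]
x' = x̄ + K·y = [11/6, -1]
P' = (I − K·H)·P̄ = [13/21 -10/21; -10/21 26/21]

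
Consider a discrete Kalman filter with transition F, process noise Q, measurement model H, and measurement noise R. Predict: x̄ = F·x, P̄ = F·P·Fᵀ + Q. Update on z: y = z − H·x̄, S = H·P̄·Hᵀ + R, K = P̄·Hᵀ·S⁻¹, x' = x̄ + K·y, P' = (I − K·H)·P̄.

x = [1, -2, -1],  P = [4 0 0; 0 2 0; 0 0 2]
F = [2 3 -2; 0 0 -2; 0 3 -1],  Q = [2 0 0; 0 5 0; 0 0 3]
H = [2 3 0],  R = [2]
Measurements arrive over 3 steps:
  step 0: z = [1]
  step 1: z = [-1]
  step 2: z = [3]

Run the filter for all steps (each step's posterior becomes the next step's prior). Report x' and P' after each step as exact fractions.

step 0: x̄ = F·x = [-2, 2, -5]
step 0: P̄ = F·P·Fᵀ + Q = [44 8 22; 8 13 4; 22 4 23]
step 0: y = z − H·x̄ = [-1]
step 0: S = H·P̄·Hᵀ + R = [391]
step 0: K = P̄·Hᵀ·S⁻¹ = [112/391; 55/391; 56/391]
step 0: x' = x̄ + K·y = [-894/391, 727/391, -2011/391]
step 0: P' = (I − K·H)·P̄ = [4660/391 -3032/391 2330/391; -3032/391 2058/391 -1516/391; 2330/391 -1516/391 5857/391]
step 1: x̄ = F·x = [4415/391, 4022/391, 4192/391]
step 1: P̄ = F·P·Fᵀ + Q = [24540/391 23204/391 21028/391; 23204/391 25383/391 20810/391; 21028/391 20810/391 34648/391]
step 1: y = z − H·x̄ = [-21287/391]
step 1: S = H·P̄·Hᵀ + R = [605837/391]
step 1: K = P̄·Hᵀ·S⁻¹ = [118692/605837; 122557/605837; 104486/605837]
step 1: x' = x̄ + K·y = [378961/605837, -440395/605837, 806842/605837]
step 1: P' = (I − K·H)·P̄ = [1993476/605837 -1249856/605837 864164/605837; -1249856/605837 914942/605837 -506452/605837; 864164/605837 -506452/605837 25763980/605837]
step 2: x̄ = F·x = [-2176947/605837, -1613684/605837, -2128027/605837]
step 2: P̄ = F·P·Fᵀ + Q = [104641816/605837 102637976/605837 55093042/605837; 102637976/605837 106085105/605837 54566672/605837; 55093042/605837 54566672/605837 38854681/605837]
step 2: y = z − H·x̄ = [11012457/605837]
step 2: S = H·P̄·Hᵀ + R = [2606200595/605837]
step 2: K = P̄·Hᵀ·S⁻¹ = [103439512/521240119; 523531267/2606200595; 54777220/521240119]
step 2: x' = x̄ + K·y = [7280943/521240119, 2574589147/2606200595, -835177229/521240119]
step 2: P' = (I − K·H)·P̄ = [1724637832/521240119 -1080798880/521240119 637232854/521240119; -1080798880/521240119 3951683778/2606200595 -388303756/521240119; 637232854/521240119 -388303756/521240119 8665531147/521240119]

step 0: x' = [-894/391, 727/391, -2011/391], P' = [4660/391 -3032/391 2330/391; -3032/391 2058/391 -1516/391; 2330/391 -1516/391 5857/391]
step 1: x' = [378961/605837, -440395/605837, 806842/605837], P' = [1993476/605837 -1249856/605837 864164/605837; -1249856/605837 914942/605837 -506452/605837; 864164/605837 -506452/605837 25763980/605837]
step 2: x' = [7280943/521240119, 2574589147/2606200595, -835177229/521240119], P' = [1724637832/521240119 -1080798880/521240119 637232854/521240119; -1080798880/521240119 3951683778/2606200595 -388303756/521240119; 637232854/521240119 -388303756/521240119 8665531147/521240119]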